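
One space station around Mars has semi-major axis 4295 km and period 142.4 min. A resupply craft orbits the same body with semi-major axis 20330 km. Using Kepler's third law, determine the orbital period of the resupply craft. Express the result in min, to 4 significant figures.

T₂ ≈ 1466 min

Kepler's third law: T² ∝ a³, so T₂ = T₁ (a₂/a₁)^(3/2).
a₂/a₁ = 4.733, (a₂/a₁)^(3/2) = 10.30.
T₂ = 142.4 × 10.30 = 1466 min.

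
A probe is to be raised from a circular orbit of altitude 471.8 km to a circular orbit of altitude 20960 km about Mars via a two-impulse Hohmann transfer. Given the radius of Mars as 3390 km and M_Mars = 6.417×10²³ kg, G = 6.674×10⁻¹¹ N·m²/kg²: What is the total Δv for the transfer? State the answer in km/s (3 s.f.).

μ = GM = 6.674×10⁻¹¹ × 6.417×10²³ = 4.283×10¹³ m³/s².
r₁ = 3390 + 471.8 = 3861.8 km = 3.8618×10⁶ m.
r₂ = 3390 + 20960 = 24350 km = 2.4350×10⁷ m.
Transfer ellipse a_t = (r₁ + r₂)/2 = 1.411×10⁷ m.
At r₁: circular v_c1 = √(μ/r₁) = 3330 m/s; transfer-periapsis v_p = √[μ(2/r₁ − 1/a_t)] = 4375 m/s.
Δv₁ = v_p − v_c1 = 1045 m/s.
At r₂: circular v_c2 = √(μ/r₂) = 1326 m/s; transfer-apoapsis v_a = √[μ(2/r₂ − 1/a_t)] = 693.9 m/s.
Δv₂ = v_c2 − v_a = 632.3 m/s.
Total Δv = Δv₁ + Δv₂ = 1677 m/s = 1.677 km/s.

Δv_total ≈ 1.68 km/s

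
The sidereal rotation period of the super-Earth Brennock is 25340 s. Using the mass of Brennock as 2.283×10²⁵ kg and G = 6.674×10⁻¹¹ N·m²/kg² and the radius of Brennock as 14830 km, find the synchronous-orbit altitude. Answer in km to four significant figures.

μ = GM = 6.674×10⁻¹¹ × 2.283×10²⁵ = 1.524×10¹⁵ m³/s².
A synchronous orbit has period T, so by Kepler's third law a = (μT²/4π²)^(1/3).
μT²/4π² = 1.524×10¹⁵ × (2.534×10⁴)² / 39.48 = 2.478×10²² m³.
a = 2.916×10⁷ m = 29155 km.
Altitude h = a − R = 29155 − 14830 = 14325 km.

h_sync ≈ 14330 km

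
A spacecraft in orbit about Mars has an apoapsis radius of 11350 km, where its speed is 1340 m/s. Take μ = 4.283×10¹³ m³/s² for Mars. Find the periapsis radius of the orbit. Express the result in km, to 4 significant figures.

periapsis radius ≈ 3543 km

r_a = 1.135×10⁷ m.
Specific energy ε = v²/2 − μ/r = -2.876×10⁶ J/kg, so a = −μ/(2ε) = 7.447×10⁶ m.
The apsides satisfy r_p + r_a = 2a, so the periapsis radius is 2a − r_a = 3.543×10⁶ m = 3543.4 km.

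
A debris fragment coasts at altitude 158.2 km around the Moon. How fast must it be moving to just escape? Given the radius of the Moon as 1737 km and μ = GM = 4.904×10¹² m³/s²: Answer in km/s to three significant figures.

r = 1737 + 158.2 = 1895.2 km = 1.8952×10⁶ m.
Escape speed v_esc = √(2μ/r) = √(2 × 4.904×10¹² / 1.895×10⁶) = √(5.175×10⁶) = 2275 m/s.
= 2.275 km/s.

v_esc ≈ 2.27 km/s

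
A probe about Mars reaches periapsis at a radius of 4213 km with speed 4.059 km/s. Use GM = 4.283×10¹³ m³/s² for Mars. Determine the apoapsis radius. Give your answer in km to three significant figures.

r_p = 4.213×10⁶ m.
Specific energy ε = v²/2 − μ/r = -1.928×10⁶ J/kg, so a = −μ/(2ε) = 1.110×10⁷ m.
The apsides satisfy r_p + r_a = 2a, so the apoapsis radius is 2a − r_p = 1.800×10⁷ m = 17997 km.

apoapsis radius ≈ 18000 km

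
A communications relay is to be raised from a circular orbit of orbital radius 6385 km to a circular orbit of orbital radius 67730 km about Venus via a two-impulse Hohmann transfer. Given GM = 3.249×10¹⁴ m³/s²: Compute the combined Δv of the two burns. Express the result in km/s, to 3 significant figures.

Δv_total ≈ 3.79 km/s

r₁ = 6385 km = 6.385×10⁶ m.
r₂ = 67730 km = 6.773×10⁷ m.
Transfer ellipse a_t = (r₁ + r₂)/2 = 3.706×10⁷ m.
At r₁: circular v_c1 = √(μ/r₁) = 7133 m/s; transfer-periapsis v_p = √[μ(2/r₁ − 1/a_t)] = 9644 m/s.
Δv₁ = v_p − v_c1 = 2510 m/s.
At r₂: circular v_c2 = √(μ/r₂) = 2190 m/s; transfer-apoapsis v_a = √[μ(2/r₂ − 1/a_t)] = 909.1 m/s.
Δv₂ = v_c2 − v_a = 1281 m/s.
Total Δv = Δv₁ + Δv₂ = 3791 m/s = 3.791 km/s.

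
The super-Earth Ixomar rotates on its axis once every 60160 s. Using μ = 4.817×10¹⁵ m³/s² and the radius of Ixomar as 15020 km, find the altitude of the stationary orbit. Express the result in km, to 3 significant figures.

A synchronous orbit has period T, so by Kepler's third law a = (μT²/4π²)^(1/3).
μT²/4π² = 4.817×10¹⁵ × (6.016×10⁴)² / 39.48 = 4.416×10²³ m³.
a = 7.615×10⁷ m = 76151 km.
Altitude h = a − R = 76151 − 15020 = 61131 km.

h_sync ≈ 61100 km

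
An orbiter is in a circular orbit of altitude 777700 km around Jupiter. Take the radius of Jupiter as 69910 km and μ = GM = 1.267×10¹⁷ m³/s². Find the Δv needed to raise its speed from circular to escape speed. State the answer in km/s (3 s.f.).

Δv ≈ 5.06 km/s

r = 69910 + 777700 = 847610 km = 8.4761×10⁸ m.
Circular speed v_c = √(μ/r) = 12230 m/s.
Escape speed v_esc = √(2μ/r) = √2 × v_c = 17290 m/s.
Δv = v_esc − v_c = 5064 m/s = 5.064 km/s.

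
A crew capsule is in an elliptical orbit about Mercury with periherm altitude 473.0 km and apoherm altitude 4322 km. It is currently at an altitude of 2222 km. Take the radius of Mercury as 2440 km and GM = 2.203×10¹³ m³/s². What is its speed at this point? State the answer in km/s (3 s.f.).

r_p = 2440 + 473.0 = 2913.0 km = 2.9130×10⁶ m.
r_a = 2440 + 4322 = 6762.0 km = 6.7620×10⁶ m.
r = 2440 + 2222 = 4662.0 km = 4.662×10⁶ m.
Semi-major axis a = (r_p + r_a)/2 = 4837.5 km = 4.838×10⁶ m.
Vis-viva: v² = μ(2/r − 1/a) = 2.203×10¹³ × (4.290×10⁻⁷ − 2.067×10⁻⁷) = 4.897×10⁶ m²/s².
v = 2213 m/s = 2.213 km/s.

v ≈ 2.21 km/s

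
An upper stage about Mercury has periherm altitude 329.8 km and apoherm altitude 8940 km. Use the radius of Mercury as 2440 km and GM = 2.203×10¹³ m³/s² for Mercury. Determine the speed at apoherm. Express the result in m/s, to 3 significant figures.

v ≈ 871 m/s

r_p = 2440 + 329.8 = 2769.8 km = 2.7698×10⁶ m.
r_a = 2440 + 8940 = 11380 km = 1.1380×10⁷ m.
Semi-major axis a = (r_p + r_a)/2 = 7074.9 km = 7.075×10⁶ m.
Vis-viva: v² = μ(2/r − 1/a) = 2.203×10¹³ × (1.757×10⁻⁷ − 1.413×10⁻⁷) = 7.579×10⁵ m²/s².
v = 870.6 m/s.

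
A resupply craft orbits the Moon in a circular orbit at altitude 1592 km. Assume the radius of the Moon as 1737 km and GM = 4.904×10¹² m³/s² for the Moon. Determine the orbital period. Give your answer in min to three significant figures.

r = 1737 + 1592 = 3329.0 km = 3.3290×10⁶ m.
Kepler's third law: T = 2π√(r³/μ) = 2π√((3.329×10⁶)³ / 4.904×10¹²).
r³/μ = 7.523×10⁶ s², so T = 2π × 2.743×10³ = 1.723×10⁴ s.
Converting: 1.723×10⁴ s ÷ 60.00 = 287.2 min.

T ≈ 287 min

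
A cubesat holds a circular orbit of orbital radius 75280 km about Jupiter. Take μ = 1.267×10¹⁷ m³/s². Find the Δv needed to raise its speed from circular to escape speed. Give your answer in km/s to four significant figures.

Δv ≈ 16.99 km/s

r = 75280 km = 7.528×10⁷ m.
Circular speed v_c = √(μ/r) = 41020 m/s.
Escape speed v_esc = √(2μ/r) = √2 × v_c = 58020 m/s.
Δv = v_esc − v_c = 16990 m/s = 16.99 km/s.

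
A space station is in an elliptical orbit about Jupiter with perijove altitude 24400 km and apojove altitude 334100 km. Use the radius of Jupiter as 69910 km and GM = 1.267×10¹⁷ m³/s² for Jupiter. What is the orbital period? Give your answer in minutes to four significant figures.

T ≈ 1157 minutes

r_p = 69910 + 24400 = 94310 km = 9.4310×10⁷ m.
r_a = 69910 + 334100 = 404010 km = 4.0401×10⁸ m.
Semi-major axis a = (r_p + r_a)/2 = (94310 + 4.0401×10⁵)/2 = 2.4916×10⁵ km = 2.492×10⁸ m.
By Kepler's third law T = 2π√(a³/μ) = 2π × 1.105×10⁴ = 6.942×10⁴ s.
= 1157 minutes.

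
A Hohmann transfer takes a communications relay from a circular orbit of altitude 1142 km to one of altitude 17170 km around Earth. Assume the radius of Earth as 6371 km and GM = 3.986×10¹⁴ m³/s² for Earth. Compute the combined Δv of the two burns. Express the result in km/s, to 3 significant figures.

r₁ = 6371 + 1142 = 7513.0 km = 7.5130×10⁶ m.
r₂ = 6371 + 17170 = 23541 km = 2.3541×10⁷ m.
Transfer ellipse a_t = (r₁ + r₂)/2 = 1.553×10⁷ m.
At r₁: circular v_c1 = √(μ/r₁) = 7284 m/s; transfer-perigee v_p = √[μ(2/r₁ − 1/a_t)] = 8969 m/s.
Δv₁ = v_p − v_c1 = 1685 m/s.
At r₂: circular v_c2 = √(μ/r₂) = 4115 m/s; transfer-apogee v_a = √[μ(2/r₂ − 1/a_t)] = 2862 m/s.
Δv₂ = v_c2 − v_a = 1253 m/s.
Total Δv = Δv₁ + Δv₂ = 2937 m/s = 2.937 km/s.

Δv_total ≈ 2.94 km/s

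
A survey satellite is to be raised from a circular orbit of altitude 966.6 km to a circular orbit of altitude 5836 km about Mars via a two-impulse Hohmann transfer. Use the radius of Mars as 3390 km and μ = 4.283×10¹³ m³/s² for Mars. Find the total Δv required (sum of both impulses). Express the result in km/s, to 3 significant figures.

r₁ = 3390 + 966.6 = 4356.6 km = 4.3566×10⁶ m.
r₂ = 3390 + 5836 = 9226.0 km = 9.2260×10⁶ m.
Transfer ellipse a_t = (r₁ + r₂)/2 = 6.791×10⁶ m.
At r₁: circular v_c1 = √(μ/r₁) = 3135 m/s; transfer-periapsis v_p = √[μ(2/r₁ − 1/a_t)] = 3655 m/s.
Δv₁ = v_p − v_c1 = 519.1 m/s.
At r₂: circular v_c2 = √(μ/r₂) = 2155 m/s; transfer-apoapsis v_a = √[μ(2/r₂ − 1/a_t)] = 1726 m/s.
Δv₂ = v_c2 − v_a = 428.9 m/s.
Total Δv = Δv₁ + Δv₂ = 948.0 m/s = 0.948 km/s.

Δv_total ≈ 0.948 km/s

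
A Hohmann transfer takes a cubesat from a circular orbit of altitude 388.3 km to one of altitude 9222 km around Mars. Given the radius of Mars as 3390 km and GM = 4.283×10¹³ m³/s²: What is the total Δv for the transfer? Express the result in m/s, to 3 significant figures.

Δv_total ≈ 1400 m/s

r₁ = 3390 + 388.3 = 3778.3 km = 3.7783×10⁶ m.
r₂ = 3390 + 9222 = 12612 km = 1.2612×10⁷ m.
Transfer ellipse a_t = (r₁ + r₂)/2 = 8.195×10⁶ m.
At r₁: circular v_c1 = √(μ/r₁) = 3367 m/s; transfer-periapsis v_p = √[μ(2/r₁ − 1/a_t)] = 4177 m/s.
Δv₁ = v_p − v_c1 = 809.9 m/s.
At r₂: circular v_c2 = √(μ/r₂) = 1843 m/s; transfer-apoapsis v_a = √[μ(2/r₂ − 1/a_t)] = 1251 m/s.
Δv₂ = v_c2 − v_a = 591.5 m/s.
Total Δv = Δv₁ + Δv₂ = 1401 m/s.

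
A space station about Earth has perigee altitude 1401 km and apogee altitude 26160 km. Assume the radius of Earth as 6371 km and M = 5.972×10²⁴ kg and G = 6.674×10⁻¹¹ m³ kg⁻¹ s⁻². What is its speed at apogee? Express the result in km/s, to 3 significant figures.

μ = GM = 6.674×10⁻¹¹ × 5.972×10²⁴ = 3.986×10¹⁴ m³/s².
r_p = 6371 + 1401 = 7772.0 km = 7.7720×10⁶ m.
r_a = 6371 + 26160 = 32531 km = 3.2531×10⁷ m.
Semi-major axis a = (r_p + r_a)/2 = 20152 km = 2.015×10⁷ m.
Vis-viva: v² = μ(2/r − 1/a) = 3.986×10¹⁴ × (6.148×10⁻⁸ − 4.962×10⁻⁸) = 4.725×10⁶ m²/s².
v = 2174 m/s = 2.174 km/s.

v ≈ 2.17 km/s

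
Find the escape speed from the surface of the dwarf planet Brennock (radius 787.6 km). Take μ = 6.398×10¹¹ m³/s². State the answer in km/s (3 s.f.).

v_esc ≈ 1.27 km/s

r = R = 7.876×10⁵ m.
Escape speed v_esc = √(2μ/r) = √(2 × 6.398×10¹¹ / 7.876×10⁵) = √(1.625×10⁶) = 1275 m/s.
= 1.275 km/s.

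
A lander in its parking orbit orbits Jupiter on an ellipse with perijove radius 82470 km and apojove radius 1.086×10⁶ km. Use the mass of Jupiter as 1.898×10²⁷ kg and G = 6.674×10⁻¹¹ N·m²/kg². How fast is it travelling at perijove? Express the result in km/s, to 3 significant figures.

μ = GM = 6.674×10⁻¹¹ × 1.898×10²⁷ = 1.267×10¹⁷ m³/s².
Semi-major axis a = (r_p + r_a)/2 = 5.8424×10⁵ km = 5.842×10⁸ m.
Vis-viva: v² = μ(2/r − 1/a) = 1.267×10¹⁷ × (2.425×10⁻⁸ − 1.712×10⁻⁹) = 2.855×10⁹ m²/s².
v = 53430 m/s = 53.43 km/s.

v ≈ 53.4 km/s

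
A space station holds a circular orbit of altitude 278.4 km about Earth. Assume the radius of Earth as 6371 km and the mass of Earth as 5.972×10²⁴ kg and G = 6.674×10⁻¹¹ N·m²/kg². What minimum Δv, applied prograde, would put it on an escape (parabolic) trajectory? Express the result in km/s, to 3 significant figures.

μ = GM = 6.674×10⁻¹¹ × 5.972×10²⁴ = 3.986×10¹⁴ m³/s².
r = 6371 + 278.4 = 6649.4 km = 6.6494×10⁶ m.
Circular speed v_c = √(μ/r) = 7742 m/s.
Escape speed v_esc = √(2μ/r) = √2 × v_c = 10950 m/s.
Δv = v_esc − v_c = 3207 m/s = 3.207 km/s.

Δv ≈ 3.21 km/s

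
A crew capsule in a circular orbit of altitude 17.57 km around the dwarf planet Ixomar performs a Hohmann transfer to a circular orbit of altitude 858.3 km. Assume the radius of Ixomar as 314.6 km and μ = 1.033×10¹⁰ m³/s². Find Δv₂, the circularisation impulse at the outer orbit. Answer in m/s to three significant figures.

Δv ≈ 31.5 m/s

r₁ = 314.6 + 17.57 = 332.17 km = 3.3217×10⁵ m.
r₂ = 314.6 + 858.3 = 1172.9 km = 1.1729×10⁶ m.
Transfer ellipse a_t = (r₁ + r₂)/2 = 7.525×10⁵ m.
At r₁: circular v_c1 = √(μ/r₁) = 176.3 m/s; transfer-periapsis v_p = √[μ(2/r₁ − 1/a_t)] = 220.2 m/s.
At r₂: circular v_c2 = √(μ/r₂) = 93.85 m/s; transfer-apoapsis v_a = √[μ(2/r₂ − 1/a_t)] = 62.35 m/s.
Δv₂ = v_c2 − v_a = 31.50 m/s.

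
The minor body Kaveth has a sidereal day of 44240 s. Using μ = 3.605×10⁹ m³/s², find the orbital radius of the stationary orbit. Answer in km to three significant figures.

r_sync ≈ 563 km

A synchronous orbit has period T, so by Kepler's third law a = (μT²/4π²)^(1/3).
μT²/4π² = 3.605×10⁹ × (4.424×10⁴)² / 39.48 = 1.787×10¹⁷ m³.
a = 5.633×10⁵ m = 563.28 km.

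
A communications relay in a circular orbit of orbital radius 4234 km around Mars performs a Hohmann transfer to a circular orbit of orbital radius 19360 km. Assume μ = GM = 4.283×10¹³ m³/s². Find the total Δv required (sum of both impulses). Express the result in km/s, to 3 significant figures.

r₁ = 4234 km = 4.234×10⁶ m.
r₂ = 19360 km = 1.936×10⁷ m.
Transfer ellipse a_t = (r₁ + r₂)/2 = 1.180×10⁷ m.
At r₁: circular v_c1 = √(μ/r₁) = 3181 m/s; transfer-periapsis v_p = √[μ(2/r₁ − 1/a_t)] = 4074 m/s.
Δv₁ = v_p − v_c1 = 893.9 m/s.
At r₂: circular v_c2 = √(μ/r₂) = 1487 m/s; transfer-apoapsis v_a = √[μ(2/r₂ − 1/a_t)] = 891.1 m/s.
Δv₂ = v_c2 − v_a = 596.3 m/s.
Total Δv = Δv₁ + Δv₂ = 1490 m/s = 1.490 km/s.

Δv_total ≈ 1.49 km/s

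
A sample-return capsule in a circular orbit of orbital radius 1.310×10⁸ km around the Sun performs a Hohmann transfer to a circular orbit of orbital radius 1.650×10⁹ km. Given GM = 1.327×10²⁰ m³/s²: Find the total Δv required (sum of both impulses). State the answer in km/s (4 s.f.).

r₁ = 1.310×10⁸ km = 1.310×10¹¹ m.
r₂ = 1.650×10⁹ km = 1.650×10¹² m.
Transfer ellipse a_t = (r₁ + r₂)/2 = 8.905×10¹¹ m.
At r₁: circular v_c1 = √(μ/r₁) = 31830 m/s; transfer-perihelion v_p = √[μ(2/r₁ − 1/a_t)] = 43320 m/s.
Δv₁ = v_p − v_c1 = 11500 m/s.
At r₂: circular v_c2 = √(μ/r₂) = 8968 m/s; transfer-aphelion v_a = √[μ(2/r₂ − 1/a_t)] = 3440 m/s.
Δv₂ = v_c2 − v_a = 5528 m/s.
Total Δv = Δv₁ + Δv₂ = 17020 m/s = 17.02 km/s.

Δv_total ≈ 17.02 km/s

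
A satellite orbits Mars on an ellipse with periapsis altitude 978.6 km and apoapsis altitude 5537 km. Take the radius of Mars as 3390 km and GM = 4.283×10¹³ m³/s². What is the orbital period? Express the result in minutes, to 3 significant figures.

T ≈ 274 minutes

r_p = 3390 + 978.6 = 4368.6 km = 4.3686×10⁶ m.
r_a = 3390 + 5537 = 8927.0 km = 8.9270×10⁶ m.
Semi-major axis a = (r_p + r_a)/2 = (4368.6 + 8927.0)/2 = 6647.8 km = 6.648×10⁶ m.
By Kepler's third law T = 2π√(a³/μ) = 2π × 2.619×10³ = 1.646×10⁴ s.
= 274.3 minutes.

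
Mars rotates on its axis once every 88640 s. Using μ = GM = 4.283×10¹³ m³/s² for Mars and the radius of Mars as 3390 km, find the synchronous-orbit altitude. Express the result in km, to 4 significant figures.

h_sync ≈ 17040 km

A synchronous orbit has period T, so by Kepler's third law a = (μT²/4π²)^(1/3).
μT²/4π² = 4.283×10¹³ × (8.864×10⁴)² / 39.48 = 8.524×10²¹ m³.
a = 2.043×10⁷ m = 20428 km.
Altitude h = a − R = 20428 − 3390 = 17038 km.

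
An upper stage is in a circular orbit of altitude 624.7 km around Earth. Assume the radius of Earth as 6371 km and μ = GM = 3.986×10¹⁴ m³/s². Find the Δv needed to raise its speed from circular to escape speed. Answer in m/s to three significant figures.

Δv ≈ 3130 m/s

r = 6371 + 624.7 = 6995.7 km = 6.9957×10⁶ m.
Circular speed v_c = √(μ/r) = 7548 m/s.
Escape speed v_esc = √(2μ/r) = √2 × v_c = 10680 m/s.
Δv = v_esc − v_c = 3127 m/s.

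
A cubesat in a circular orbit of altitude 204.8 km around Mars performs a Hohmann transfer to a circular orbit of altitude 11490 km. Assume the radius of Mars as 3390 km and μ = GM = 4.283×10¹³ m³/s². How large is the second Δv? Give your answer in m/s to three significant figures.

Δv ≈ 638 m/s

r₁ = 3390 + 204.8 = 3594.8 km = 3.5948×10⁶ m.
r₂ = 3390 + 11490 = 14880 km = 1.4880×10⁷ m.
Transfer ellipse a_t = (r₁ + r₂)/2 = 9.237×10⁶ m.
At r₁: circular v_c1 = √(μ/r₁) = 3452 m/s; transfer-periapsis v_p = √[μ(2/r₁ − 1/a_t)] = 4381 m/s.
At r₂: circular v_c2 = √(μ/r₂) = 1697 m/s; transfer-apoapsis v_a = √[μ(2/r₂ − 1/a_t)] = 1058 m/s.
Δv₂ = v_c2 − v_a = 638.2 m/s.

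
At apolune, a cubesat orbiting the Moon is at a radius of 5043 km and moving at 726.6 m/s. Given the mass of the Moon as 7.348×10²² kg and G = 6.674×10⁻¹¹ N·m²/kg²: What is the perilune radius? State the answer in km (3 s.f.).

μ = GM = 6.674×10⁻¹¹ × 7.348×10²² = 4.904×10¹² m³/s².
r_a = 5.043×10⁶ m.
Specific energy ε = v²/2 − μ/r = -7.085×10⁵ J/kg, so a = −μ/(2ε) = 3.461×10⁶ m.
The apsides satisfy r_p + r_a = 2a, so the perilune radius is 2a − r_a = 1.879×10⁶ m = 1879.0 km.

perilune radius ≈ 1880 km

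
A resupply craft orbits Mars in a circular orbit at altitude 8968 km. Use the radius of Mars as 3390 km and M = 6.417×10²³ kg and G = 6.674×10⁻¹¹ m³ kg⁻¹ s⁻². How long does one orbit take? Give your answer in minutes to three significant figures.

T ≈ 695 minutes

μ = GM = 6.674×10⁻¹¹ × 6.417×10²³ = 4.283×10¹³ m³/s².
r = 3390 + 8968 = 12358 km = 1.2358×10⁷ m.
Kepler's third law: T = 2π√(r³/μ) = 2π√((1.236×10⁷)³ / 4.283×10¹³).
r³/μ = 4.407×10⁷ s², so T = 2π × 6.638×10³ = 4.171×10⁴ s.
Converting: 4.171×10⁴ s ÷ 60.00 = 695.2 minutes.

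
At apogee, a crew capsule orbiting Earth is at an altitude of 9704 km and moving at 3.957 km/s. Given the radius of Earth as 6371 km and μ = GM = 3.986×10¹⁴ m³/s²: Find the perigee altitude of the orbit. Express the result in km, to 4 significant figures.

r_a = 6371 + 9704 = 16075 km = 1.608×10⁷ m.
Specific energy ε = v²/2 − μ/r = -1.697×10⁷ J/kg, so a = −μ/(2ε) = 1.175×10⁷ m.
The apsides satisfy r_p + r_a = 2a, so the perigee radius is 2a − r_a = 7.417×10⁶ m = 7417.2 km.
Perigee altitude = 7417.2 − 6371 = 1046.2 km.

perigee altitude ≈ 1046 km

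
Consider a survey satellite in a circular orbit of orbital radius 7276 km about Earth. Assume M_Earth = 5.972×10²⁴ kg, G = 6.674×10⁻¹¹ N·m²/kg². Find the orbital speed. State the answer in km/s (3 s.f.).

μ = GM = 6.674×10⁻¹¹ × 5.972×10²⁴ = 3.986×10¹⁴ m³/s².
r = 7276 km = 7.276×10⁶ m.
For a circular orbit v = √(μ/r) = √(3.986×10¹⁴ / 7.276×10⁶) = √(5.478×10⁷) = 7401 m/s.
That is 7.401 km/s.

v ≈ 7.40 km/s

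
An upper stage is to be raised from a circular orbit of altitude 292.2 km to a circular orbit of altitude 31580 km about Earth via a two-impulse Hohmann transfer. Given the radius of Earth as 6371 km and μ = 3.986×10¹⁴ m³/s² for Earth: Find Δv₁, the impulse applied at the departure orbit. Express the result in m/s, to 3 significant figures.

Δv ≈ 2350 m/s

r₁ = 6371 + 292.2 = 6663.2 km = 6.6632×10⁶ m.
r₂ = 6371 + 31580 = 37951 km = 3.7951×10⁷ m.
Transfer ellipse a_t = (r₁ + r₂)/2 = 2.231×10⁷ m.
At r₁: circular v_c1 = √(μ/r₁) = 7734 m/s; transfer-perigee v_p = √[μ(2/r₁ − 1/a_t)] = 10090 m/s.
Δv₁ = v_p − v_c1 = 2354 m/s.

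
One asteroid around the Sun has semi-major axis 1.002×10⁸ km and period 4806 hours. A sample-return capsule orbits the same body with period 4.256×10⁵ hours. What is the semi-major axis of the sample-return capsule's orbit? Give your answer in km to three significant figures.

a₂ ≈ 1.99×10⁹ km

Kepler's third law: a³ ∝ T², so a₂ = a₁ (T₂/T₁)^(2/3).
T₂/T₁ = 88.56, (T₂/T₁)^(2/3) = 19.87.
a₂ = 1.002×10⁸ × 19.87 = 1.991×10⁹ km.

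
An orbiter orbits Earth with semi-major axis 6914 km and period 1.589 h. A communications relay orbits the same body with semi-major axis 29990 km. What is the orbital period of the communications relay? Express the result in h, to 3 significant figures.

Kepler's third law: T² ∝ a³, so T₂ = T₁ (a₂/a₁)^(3/2).
a₂/a₁ = 4.338, (a₂/a₁)^(3/2) = 9.034.
T₂ = 1.589 × 9.034 = 14.35 h.

T₂ ≈ 14.4 h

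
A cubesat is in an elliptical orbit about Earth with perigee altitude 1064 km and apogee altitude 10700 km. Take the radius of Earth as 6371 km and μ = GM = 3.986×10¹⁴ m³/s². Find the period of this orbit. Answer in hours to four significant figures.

T ≈ 3.749 hours

r_p = 6371 + 1064 = 7435.0 km = 7.4350×10⁶ m.
r_a = 6371 + 10700 = 17071 km = 1.7071×10⁷ m.
Semi-major axis a = (r_p + r_a)/2 = (7435.0 + 17071)/2 = 12253 km = 1.225×10⁷ m.
By Kepler's third law T = 2π√(a³/μ) = 2π × 2.148×10³ = 1.350×10⁴ s.
= 3.749 hours.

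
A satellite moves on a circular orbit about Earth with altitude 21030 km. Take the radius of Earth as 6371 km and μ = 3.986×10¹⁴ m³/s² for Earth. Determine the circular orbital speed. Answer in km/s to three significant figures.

v ≈ 3.81 km/s

r = 6371 + 21030 = 27401 km = 2.7401×10⁷ m.
For a circular orbit v = √(μ/r) = √(3.986×10¹⁴ / 2.740×10⁷) = √(1.455×10⁷) = 3814 m/s.
That is 3.814 km/s.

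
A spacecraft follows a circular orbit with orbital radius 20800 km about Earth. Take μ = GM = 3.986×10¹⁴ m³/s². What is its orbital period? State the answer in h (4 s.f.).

r = 20800 km = 2.080×10⁷ m.
Kepler's third law: T = 2π√(r³/μ) = 2π√((2.080×10⁷)³ / 3.986×10¹⁴).
r³/μ = 2.258×10⁷ s², so T = 2π × 4.751×10³ = 2.985×10⁴ s.
Converting: 2.985×10⁴ s ÷ 3600 = 8.293 h.

T ≈ 8.293 h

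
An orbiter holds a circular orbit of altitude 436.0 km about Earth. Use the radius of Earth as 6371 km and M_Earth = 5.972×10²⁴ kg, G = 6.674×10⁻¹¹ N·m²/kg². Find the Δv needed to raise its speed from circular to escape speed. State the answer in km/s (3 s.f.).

μ = GM = 6.674×10⁻¹¹ × 5.972×10²⁴ = 3.986×10¹⁴ m³/s².
r = 6371 + 436.0 = 6807.0 km = 6.8070×10⁶ m.
Circular speed v_c = √(μ/r) = 7652 m/s.
Escape speed v_esc = √(2μ/r) = √2 × v_c = 10820 m/s.
Δv = v_esc − v_c = 3170 m/s = 3.170 km/s.

Δv ≈ 3.17 km/s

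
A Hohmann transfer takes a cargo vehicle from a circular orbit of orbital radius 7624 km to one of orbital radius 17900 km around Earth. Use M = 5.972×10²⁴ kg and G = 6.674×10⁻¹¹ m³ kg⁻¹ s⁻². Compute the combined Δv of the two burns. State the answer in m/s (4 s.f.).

μ = GM = 6.674×10⁻¹¹ × 5.972×10²⁴ = 3.986×10¹⁴ m³/s².
r₁ = 7624 km = 7.624×10⁶ m.
r₂ = 17900 km = 1.790×10⁷ m.
Transfer ellipse a_t = (r₁ + r₂)/2 = 1.276×10⁷ m.
At r₁: circular v_c1 = √(μ/r₁) = 7230 m/s; transfer-perigee v_p = √[μ(2/r₁ − 1/a_t)] = 8563 m/s.
Δv₁ = v_p − v_c1 = 1333 m/s.
At r₂: circular v_c2 = √(μ/r₂) = 4719 m/s; transfer-apogee v_a = √[μ(2/r₂ − 1/a_t)] = 3647 m/s.
Δv₂ = v_c2 − v_a = 1072 m/s.
Total Δv = Δv₁ + Δv₂ = 2404 m/s.

Δv_total ≈ 2404 m/s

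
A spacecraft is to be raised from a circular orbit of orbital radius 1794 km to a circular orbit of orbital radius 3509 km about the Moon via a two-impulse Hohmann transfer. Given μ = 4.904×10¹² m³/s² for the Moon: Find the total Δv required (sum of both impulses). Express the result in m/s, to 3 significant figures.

r₁ = 1794 km = 1.794×10⁶ m.
r₂ = 3509 km = 3.509×10⁶ m.
Transfer ellipse a_t = (r₁ + r₂)/2 = 2.652×10⁶ m.
At r₁: circular v_c1 = √(μ/r₁) = 1653 m/s; transfer-perilune v_p = √[μ(2/r₁ − 1/a_t)] = 1902 m/s.
Δv₁ = v_p − v_c1 = 248.7 m/s.
At r₂: circular v_c2 = √(μ/r₂) = 1182 m/s; transfer-apolune v_a = √[μ(2/r₂ − 1/a_t)] = 972.4 m/s.
Δv₂ = v_c2 − v_a = 209.8 m/s.
Total Δv = Δv₁ + Δv₂ = 458.4 m/s.

Δv_total ≈ 458 m/s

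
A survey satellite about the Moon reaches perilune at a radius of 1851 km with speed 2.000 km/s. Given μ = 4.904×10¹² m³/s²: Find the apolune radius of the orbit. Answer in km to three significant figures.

r_p = 1.851×10⁶ m.
Specific energy ε = v²/2 − μ/r = -6.494×10⁵ J/kg, so a = −μ/(2ε) = 3.776×10⁶ m.
The apsides satisfy r_p + r_a = 2a, so the apolune radius is 2a − r_p = 5.701×10⁶ m = 5700.8 km.

apolune radius ≈ 5700 km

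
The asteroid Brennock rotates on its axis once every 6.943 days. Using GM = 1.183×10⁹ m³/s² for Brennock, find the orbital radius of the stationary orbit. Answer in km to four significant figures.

r_sync ≈ 2209 km

T = 6.943 days = 5.999×10⁵ s.
A synchronous orbit has period T, so by Kepler's third law a = (μT²/4π²)^(1/3).
μT²/4π² = 1.183×10⁹ × (5.999×10⁵)² / 39.48 = 1.078×10¹⁹ m³.
a = 2.209×10⁶ m = 2209.3 km.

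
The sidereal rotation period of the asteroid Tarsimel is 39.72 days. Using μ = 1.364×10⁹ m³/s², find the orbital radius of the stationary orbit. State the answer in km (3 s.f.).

r_sync ≈ 7410 km

T = 39.72 days = 3.432×10⁶ s.
A synchronous orbit has period T, so by Kepler's third law a = (μT²/4π²)^(1/3).
μT²/4π² = 1.364×10⁹ × (3.432×10⁶)² / 39.48 = 4.069×10²⁰ m³.
a = 7.410×10⁶ m = 7410.3 km.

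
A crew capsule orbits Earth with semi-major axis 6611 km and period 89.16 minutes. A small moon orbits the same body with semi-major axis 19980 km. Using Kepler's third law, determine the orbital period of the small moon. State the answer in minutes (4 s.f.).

T₂ ≈ 468.4 minutes

Kepler's third law: T² ∝ a³, so T₂ = T₁ (a₂/a₁)^(3/2).
a₂/a₁ = 3.022, (a₂/a₁)^(3/2) = 5.254.
T₂ = 89.16 × 5.254 = 468.4 minutes.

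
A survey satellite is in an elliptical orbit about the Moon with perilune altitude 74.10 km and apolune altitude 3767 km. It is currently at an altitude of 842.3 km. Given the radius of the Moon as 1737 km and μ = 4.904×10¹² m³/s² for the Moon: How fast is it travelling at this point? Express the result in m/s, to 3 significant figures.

r_p = 1737 + 74.10 = 1811.1 km = 1.8111×10⁶ m.
r_a = 1737 + 3767 = 5504.0 km = 5.5040×10⁶ m.
r = 1737 + 842.3 = 2579.3 km = 2.579×10⁶ m.
Semi-major axis a = (r_p + r_a)/2 = 3657.6 km = 3.658×10⁶ m.
Vis-viva: v² = μ(2/r − 1/a) = 4.904×10¹² × (7.754×10⁻⁷ − 2.734×10⁻⁷) = 2.462×10⁶ m²/s².
v = 1569 m/s.

v ≈ 1570 m/s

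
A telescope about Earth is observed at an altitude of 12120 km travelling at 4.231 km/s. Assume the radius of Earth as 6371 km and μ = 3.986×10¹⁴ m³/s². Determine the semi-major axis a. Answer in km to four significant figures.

r = 6371 + 12120 = 18491 km = 1.849×10⁷ m.
Specific orbital energy ε = v²/2 − μ/r = (4231)²/2 − 3.986×10¹⁴/1.849×10⁷ = -1.261×10⁷ J/kg.
Since ε = −μ/(2a), a = −μ/(2ε) = 1.581×10⁷ m = 15810 km.

a ≈ 15810 km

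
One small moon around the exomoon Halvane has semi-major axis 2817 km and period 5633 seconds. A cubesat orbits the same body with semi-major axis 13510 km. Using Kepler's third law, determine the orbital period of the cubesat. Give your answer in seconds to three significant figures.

T₂ ≈ 59200 seconds

Kepler's third law: T² ∝ a³, so T₂ = T₁ (a₂/a₁)^(3/2).
a₂/a₁ = 4.796, (a₂/a₁)^(3/2) = 10.50.
T₂ = 5633 × 10.50 = 59160 seconds.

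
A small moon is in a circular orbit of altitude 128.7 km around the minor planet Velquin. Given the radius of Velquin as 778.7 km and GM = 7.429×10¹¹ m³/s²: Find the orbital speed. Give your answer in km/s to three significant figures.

r = 778.7 + 128.7 = 907.40 km = 9.0740×10⁵ m.
For a circular orbit v = √(μ/r) = √(7.429×10¹¹ / 9.074×10⁵) = √(8.187×10⁵) = 904.8 m/s.
That is 0.9048 km/s.

v ≈ 0.905 km/s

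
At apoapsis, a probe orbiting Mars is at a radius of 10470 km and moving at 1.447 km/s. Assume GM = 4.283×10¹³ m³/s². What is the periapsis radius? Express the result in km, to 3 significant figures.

periapsis radius ≈ 3600 km

r_a = 1.047×10⁷ m.
Specific energy ε = v²/2 − μ/r = -3.044×10⁶ J/kg, so a = −μ/(2ε) = 7.036×10⁶ m.
The apsides satisfy r_p + r_a = 2a, so the periapsis radius is 2a − r_a = 3.601×10⁶ m = 3601.1 km.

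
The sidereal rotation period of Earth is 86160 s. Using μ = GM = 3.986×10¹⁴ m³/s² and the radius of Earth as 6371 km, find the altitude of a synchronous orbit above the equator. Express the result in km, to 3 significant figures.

A synchronous orbit has period T, so by Kepler's third law a = (μT²/4π²)^(1/3).
μT²/4π² = 3.986×10¹⁴ × (8.616×10⁴)² / 39.48 = 7.495×10²² m³.
a = 4.216×10⁷ m = 42163 km.
Altitude h = a − R = 42163 − 6371 = 35792 km.

h_sync ≈ 35800 km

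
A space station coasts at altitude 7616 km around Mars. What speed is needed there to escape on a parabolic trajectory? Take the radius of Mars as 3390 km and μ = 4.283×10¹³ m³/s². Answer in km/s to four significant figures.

r = 3390 + 7616 = 11006 km = 1.1006×10⁷ m.
Escape speed v_esc = √(2μ/r) = √(2 × 4.283×10¹³ / 1.101×10⁷) = √(7.783×10⁶) = 2790 m/s.
= 2.790 km/s.

v_esc ≈ 2.790 km/s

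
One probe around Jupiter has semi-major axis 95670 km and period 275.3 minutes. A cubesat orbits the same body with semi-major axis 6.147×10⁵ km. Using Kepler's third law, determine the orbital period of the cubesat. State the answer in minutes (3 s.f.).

T₂ ≈ 4480 minutes

Kepler's third law: T² ∝ a³, so T₂ = T₁ (a₂/a₁)^(3/2).
a₂/a₁ = 6.425, (a₂/a₁)^(3/2) = 16.29.
T₂ = 275.3 × 16.29 = 4484 minutes.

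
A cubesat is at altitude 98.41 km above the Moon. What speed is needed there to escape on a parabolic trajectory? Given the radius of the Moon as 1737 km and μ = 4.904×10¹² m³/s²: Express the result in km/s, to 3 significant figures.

r = 1737 + 98.41 = 1835.4 km = 1.8354×10⁶ m.
Escape speed v_esc = √(2μ/r) = √(2 × 4.904×10¹² / 1.835×10⁶) = √(5.344×10⁶) = 2312 m/s.
= 2.312 km/s.

v_esc ≈ 2.31 km/s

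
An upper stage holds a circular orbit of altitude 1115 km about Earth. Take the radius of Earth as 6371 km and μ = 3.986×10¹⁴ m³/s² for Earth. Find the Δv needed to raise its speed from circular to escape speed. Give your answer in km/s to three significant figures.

Δv ≈ 3.02 km/s

r = 6371 + 1115 = 7486.0 km = 7.4860×10⁶ m.
Circular speed v_c = √(μ/r) = 7297 m/s.
Escape speed v_esc = √(2μ/r) = √2 × v_c = 10320 m/s.
Δv = v_esc − v_c = 3023 m/s = 3.023 km/s.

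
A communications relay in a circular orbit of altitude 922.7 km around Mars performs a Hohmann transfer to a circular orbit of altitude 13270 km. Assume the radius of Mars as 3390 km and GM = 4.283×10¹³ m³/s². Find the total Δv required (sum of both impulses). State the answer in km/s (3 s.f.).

r₁ = 3390 + 922.7 = 4312.7 km = 4.3127×10⁶ m.
r₂ = 3390 + 13270 = 16660 km = 1.6660×10⁷ m.
Transfer ellipse a_t = (r₁ + r₂)/2 = 1.049×10⁷ m.
At r₁: circular v_c1 = √(μ/r₁) = 3151 m/s; transfer-periapsis v_p = √[μ(2/r₁ − 1/a_t)] = 3972 m/s.
Δv₁ = v_p − v_c1 = 820.8 m/s.
At r₂: circular v_c2 = √(μ/r₂) = 1603 m/s; transfer-apoapsis v_a = √[μ(2/r₂ − 1/a_t)] = 1028 m/s.
Δv₂ = v_c2 − v_a = 575.1 m/s.
Total Δv = Δv₁ + Δv₂ = 1396 m/s = 1.396 km/s.

Δv_total ≈ 1.40 km/s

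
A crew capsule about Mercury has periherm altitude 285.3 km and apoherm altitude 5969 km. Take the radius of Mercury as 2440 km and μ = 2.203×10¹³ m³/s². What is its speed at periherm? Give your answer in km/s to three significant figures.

r_p = 2440 + 285.3 = 2725.3 km = 2.7253×10⁶ m.
r_a = 2440 + 5969 = 8409.0 km = 8.4090×10⁶ m.
Semi-major axis a = (r_p + r_a)/2 = 5567.1 km = 5.567×10⁶ m.
Vis-viva: v² = μ(2/r − 1/a) = 2.203×10¹³ × (7.339×10⁻⁷ − 1.796×10⁻⁷) = 1.221×10⁷ m²/s².
v = 3494 m/s = 3.494 km/s.

v ≈ 3.49 km/s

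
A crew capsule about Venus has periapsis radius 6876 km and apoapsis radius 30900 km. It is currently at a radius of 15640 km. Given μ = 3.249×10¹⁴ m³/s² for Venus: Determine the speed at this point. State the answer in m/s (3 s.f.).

v ≈ 4930 m/s

Semi-major axis a = (r_p + r_a)/2 = 18888 km = 1.889×10⁷ m.
Vis-viva: v² = μ(2/r − 1/a) = 3.249×10¹⁴ × (1.279×10⁻⁷ − 5.294×10⁻⁸) = 2.435×10⁷ m²/s².
v = 4934 m/s.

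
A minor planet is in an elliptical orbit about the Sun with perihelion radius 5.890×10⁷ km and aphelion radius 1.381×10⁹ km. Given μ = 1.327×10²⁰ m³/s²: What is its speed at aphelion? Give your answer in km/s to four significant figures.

v ≈ 2.804 km/s

Semi-major axis a = (r_p + r_a)/2 = 7.1995×10⁸ km = 7.200×10¹¹ m.
Vis-viva: v² = μ(2/r − 1/a) = 1.327×10²⁰ × (1.448×10⁻¹² − 1.389×10⁻¹²) = 7.861×10⁶ m²/s².
v = 2804 m/s = 2.804 km/s.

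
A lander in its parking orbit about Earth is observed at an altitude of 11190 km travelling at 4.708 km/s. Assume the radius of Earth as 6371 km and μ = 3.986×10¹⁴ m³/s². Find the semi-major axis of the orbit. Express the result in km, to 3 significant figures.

a ≈ 17200 km

r = 6371 + 11190 = 17561 km = 1.756×10⁷ m.
Specific orbital energy ε = v²/2 − μ/r = (4708)²/2 − 3.986×10¹⁴/1.756×10⁷ = -1.162×10⁷ J/kg.
Since ε = −μ/(2a), a = −μ/(2ε) = 1.716×10⁷ m = 17158 km.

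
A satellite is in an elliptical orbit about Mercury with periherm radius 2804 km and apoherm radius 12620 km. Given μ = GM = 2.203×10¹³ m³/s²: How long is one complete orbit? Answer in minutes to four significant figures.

Semi-major axis a = (r_p + r_a)/2 = (2804.0 + 12620)/2 = 7712.0 km = 7.712×10⁶ m.
By Kepler's third law T = 2π√(a³/μ) = 2π × 4.563×10³ = 2.867×10⁴ s.
= 477.8 minutes.

T ≈ 477.8 minutes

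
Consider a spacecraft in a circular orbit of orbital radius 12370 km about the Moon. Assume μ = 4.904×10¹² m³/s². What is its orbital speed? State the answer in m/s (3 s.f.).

r = 12370 km = 1.237×10⁷ m.
For a circular orbit v = √(μ/r) = √(4.904×10¹² / 1.237×10⁷) = √(3.964×10⁵) = 629.6 m/s.

v ≈ 630 m/s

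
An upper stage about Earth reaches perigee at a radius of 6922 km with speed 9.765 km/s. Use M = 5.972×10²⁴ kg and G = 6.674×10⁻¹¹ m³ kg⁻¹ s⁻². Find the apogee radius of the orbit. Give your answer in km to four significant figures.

apogee radius ≈ 33330 km

μ = GM = 6.674×10⁻¹¹ × 5.972×10²⁴ = 3.986×10¹⁴ m³/s².
r_p = 6.922×10⁶ m.
Specific energy ε = v²/2 − μ/r = -9.903×10⁶ J/kg, so a = −μ/(2ε) = 2.012×10⁷ m.
The apsides satisfy r_p + r_a = 2a, so the apogee radius is 2a − r_p = 3.333×10⁷ m = 33327 km.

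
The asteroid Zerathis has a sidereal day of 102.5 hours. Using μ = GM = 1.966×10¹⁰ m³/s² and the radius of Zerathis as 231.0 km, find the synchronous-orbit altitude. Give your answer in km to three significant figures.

T = 102.5 hours = 3.690×10⁵ s.
A synchronous orbit has period T, so by Kepler's third law a = (μT²/4π²)^(1/3).
μT²/4π² = 1.966×10¹⁰ × (3.690×10⁵)² / 39.48 = 6.781×10¹⁹ m³.
a = 4.078×10⁶ m = 4077.8 km.
Altitude h = a − R = 4077.8 − 231.0 = 3846.8 km.

h_sync ≈ 3850 km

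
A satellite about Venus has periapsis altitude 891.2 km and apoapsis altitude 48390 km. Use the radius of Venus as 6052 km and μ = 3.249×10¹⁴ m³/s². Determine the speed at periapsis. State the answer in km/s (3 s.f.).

r_p = 6052 + 891.2 = 6943.2 km = 6.9432×10⁶ m.
r_a = 6052 + 48390 = 54442 km = 5.4442×10⁷ m.
Semi-major axis a = (r_p + r_a)/2 = 30693 km = 3.069×10⁷ m.
Vis-viva: v² = μ(2/r − 1/a) = 3.249×10¹⁴ × (2.881×10⁻⁷ − 3.258×10⁻⁸) = 8.300×10⁷ m²/s².
v = 9111 m/s = 9.111 km/s.

v ≈ 9.11 km/s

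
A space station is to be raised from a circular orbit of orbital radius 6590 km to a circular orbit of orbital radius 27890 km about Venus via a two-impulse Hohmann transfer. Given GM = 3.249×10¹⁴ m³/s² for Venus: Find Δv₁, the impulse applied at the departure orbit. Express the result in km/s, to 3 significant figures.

Δv ≈ 1.91 km/s

r₁ = 6590 km = 6.590×10⁶ m.
r₂ = 27890 km = 2.789×10⁷ m.
Transfer ellipse a_t = (r₁ + r₂)/2 = 1.724×10⁷ m.
At r₁: circular v_c1 = √(μ/r₁) = 7022 m/s; transfer-periapsis v_p = √[μ(2/r₁ − 1/a_t)] = 8931 m/s.
Δv₁ = v_p − v_c1 = 1909 m/s.
= 1.909 km/s.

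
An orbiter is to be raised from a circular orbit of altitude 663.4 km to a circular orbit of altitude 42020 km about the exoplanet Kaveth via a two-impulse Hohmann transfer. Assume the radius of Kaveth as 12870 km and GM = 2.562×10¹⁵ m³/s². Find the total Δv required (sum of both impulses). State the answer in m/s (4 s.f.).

Δv_total ≈ 6204 m/s

r₁ = 12870 + 663.4 = 13533 km = 1.3533×10⁷ m.
r₂ = 12870 + 42020 = 54890 km = 5.4890×10⁷ m.
Transfer ellipse a_t = (r₁ + r₂)/2 = 3.421×10⁷ m.
At r₁: circular v_c1 = √(μ/r₁) = 13760 m/s; transfer-periapsis v_p = √[μ(2/r₁ − 1/a_t)] = 17430 m/s.
Δv₁ = v_p − v_c1 = 3669 m/s.
At r₂: circular v_c2 = √(μ/r₂) = 6832 m/s; transfer-apoapsis v_a = √[μ(2/r₂ − 1/a_t)] = 4297 m/s.
Δv₂ = v_c2 − v_a = 2535 m/s.
Total Δv = Δv₁ + Δv₂ = 6204 m/s.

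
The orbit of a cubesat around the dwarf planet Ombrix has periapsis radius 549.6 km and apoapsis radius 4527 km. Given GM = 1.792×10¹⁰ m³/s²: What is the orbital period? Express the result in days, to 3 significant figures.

T ≈ 2.20 days

Semi-major axis a = (r_p + r_a)/2 = (549.60 + 4527.0)/2 = 2538.3 km = 2.538×10⁶ m.
By Kepler's third law T = 2π√(a³/μ) = 2π × 3.021×10⁴ = 1.898×10⁵ s.
= 2.197 days.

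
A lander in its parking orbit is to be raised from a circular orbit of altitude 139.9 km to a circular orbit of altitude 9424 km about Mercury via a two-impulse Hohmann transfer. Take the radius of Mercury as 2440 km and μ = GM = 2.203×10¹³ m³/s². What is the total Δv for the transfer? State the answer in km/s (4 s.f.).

r₁ = 2440 + 139.9 = 2579.9 km = 2.5799×10⁶ m.
r₂ = 2440 + 9424 = 11864 km = 1.1864×10⁷ m.
Transfer ellipse a_t = (r₁ + r₂)/2 = 7.222×10⁶ m.
At r₁: circular v_c1 = √(μ/r₁) = 2922 m/s; transfer-periherm v_p = √[μ(2/r₁ − 1/a_t)] = 3745 m/s.
Δv₁ = v_p − v_c1 = 823.2 m/s.
At r₂: circular v_c2 = √(μ/r₂) = 1363 m/s; transfer-apoherm v_a = √[μ(2/r₂ − 1/a_t)] = 814.5 m/s.
Δv₂ = v_c2 − v_a = 548.2 m/s.
Total Δv = Δv₁ + Δv₂ = 1371 m/s = 1.371 km/s.

Δv_total ≈ 1.371 km/s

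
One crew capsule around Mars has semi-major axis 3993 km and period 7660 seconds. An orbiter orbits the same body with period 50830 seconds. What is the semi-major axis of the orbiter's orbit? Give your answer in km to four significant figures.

Kepler's third law: a³ ∝ T², so a₂ = a₁ (T₂/T₁)^(2/3).
T₂/T₁ = 6.636, (T₂/T₁)^(2/3) = 3.531.
a₂ = 3993 × 3.531 = 14100 km.

a₂ ≈ 14100 km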